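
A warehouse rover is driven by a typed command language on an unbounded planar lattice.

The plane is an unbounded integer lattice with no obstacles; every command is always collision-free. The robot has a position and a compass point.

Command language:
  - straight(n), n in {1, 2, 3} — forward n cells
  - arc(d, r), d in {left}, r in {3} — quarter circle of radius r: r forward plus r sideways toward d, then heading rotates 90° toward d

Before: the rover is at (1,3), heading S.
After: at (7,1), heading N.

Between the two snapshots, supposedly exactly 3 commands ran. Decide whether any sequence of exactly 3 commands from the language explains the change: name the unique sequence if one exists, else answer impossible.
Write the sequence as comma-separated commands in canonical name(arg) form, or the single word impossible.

straight(2), arc(left, 3), arc(left, 3)

key: order matters: swapping straight(2) and arc(left, 3) lands elsewhere
begin: at (1,3), heading S
step 1 (straight(2)): at (1,1), heading S
step 2 (arc(left, 3)): at (4,-2), heading E
step 3 (arc(left, 3)): at (7,1), heading N
no other 3-command option fits: unique.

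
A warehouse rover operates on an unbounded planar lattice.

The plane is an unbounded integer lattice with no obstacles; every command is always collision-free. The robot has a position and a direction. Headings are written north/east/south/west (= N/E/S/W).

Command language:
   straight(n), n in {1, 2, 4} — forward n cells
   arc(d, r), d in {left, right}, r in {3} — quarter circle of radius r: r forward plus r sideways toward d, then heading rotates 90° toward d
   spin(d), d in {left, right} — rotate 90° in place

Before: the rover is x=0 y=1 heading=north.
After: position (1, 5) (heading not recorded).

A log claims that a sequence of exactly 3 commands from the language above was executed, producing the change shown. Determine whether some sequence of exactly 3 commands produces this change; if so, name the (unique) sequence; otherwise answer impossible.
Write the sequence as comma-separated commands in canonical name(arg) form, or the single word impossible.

straight(4), spin(right), straight(1)

key: order matters: swapping straight(4) and straight(1) lands elsewhere
from: x=0 y=1 heading=north
1. straight(4) → x=0 y=5 heading=north
2. spin(right) → x=0 y=5 heading=east
3. straight(1) → x=1 y=5 heading=east
all 343 alternatives checked — unique.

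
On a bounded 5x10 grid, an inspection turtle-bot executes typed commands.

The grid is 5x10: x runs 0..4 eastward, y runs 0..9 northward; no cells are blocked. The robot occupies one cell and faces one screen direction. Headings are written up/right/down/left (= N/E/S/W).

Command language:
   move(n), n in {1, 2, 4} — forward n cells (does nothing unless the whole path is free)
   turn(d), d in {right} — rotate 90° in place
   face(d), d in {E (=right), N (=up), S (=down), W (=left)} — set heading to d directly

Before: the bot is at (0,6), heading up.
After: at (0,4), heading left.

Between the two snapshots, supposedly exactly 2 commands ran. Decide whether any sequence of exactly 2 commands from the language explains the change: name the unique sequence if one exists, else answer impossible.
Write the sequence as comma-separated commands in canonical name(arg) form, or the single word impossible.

no 2-step route produces this change.

impossible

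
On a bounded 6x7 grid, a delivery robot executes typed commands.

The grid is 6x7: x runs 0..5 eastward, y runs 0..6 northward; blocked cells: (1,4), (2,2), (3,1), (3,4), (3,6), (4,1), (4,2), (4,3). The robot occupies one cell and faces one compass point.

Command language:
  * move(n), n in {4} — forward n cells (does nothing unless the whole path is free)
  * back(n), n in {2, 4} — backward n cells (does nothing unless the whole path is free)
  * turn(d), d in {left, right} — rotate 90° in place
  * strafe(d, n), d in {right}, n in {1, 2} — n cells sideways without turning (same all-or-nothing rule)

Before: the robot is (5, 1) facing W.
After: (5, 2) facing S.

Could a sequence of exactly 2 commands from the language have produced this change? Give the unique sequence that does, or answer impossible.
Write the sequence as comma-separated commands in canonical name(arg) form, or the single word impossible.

strafe(right, 1), turn(left)

key: running turn(left) before strafe(right, 1) would end elsewhere — order is forced
from: (5, 1) facing W
1. strafe(right, 1) → (5, 2) facing W
2. turn(left) → (5, 2) facing S
uniquely the one of 49 2-step routes that fits.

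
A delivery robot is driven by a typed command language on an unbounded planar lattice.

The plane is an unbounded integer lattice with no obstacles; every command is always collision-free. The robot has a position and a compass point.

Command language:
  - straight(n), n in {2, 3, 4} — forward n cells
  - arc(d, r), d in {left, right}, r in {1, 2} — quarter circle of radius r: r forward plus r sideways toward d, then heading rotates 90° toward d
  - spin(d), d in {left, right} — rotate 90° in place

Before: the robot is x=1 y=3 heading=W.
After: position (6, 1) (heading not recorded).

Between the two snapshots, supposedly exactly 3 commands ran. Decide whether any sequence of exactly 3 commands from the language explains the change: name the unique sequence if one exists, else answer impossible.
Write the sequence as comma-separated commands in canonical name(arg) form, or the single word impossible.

key: order matters: swapping spin(left) and straight(3) lands elsewhere
initial: x=1 y=3 heading=W
t=1 spin(left) ⇒ x=1 y=3 heading=S
t=2 arc(left, 2) ⇒ x=3 y=1 heading=E
t=3 straight(3) ⇒ x=6 y=1 heading=E
no rival 3-sequence matches.

spin(left), arc(left, 2), straight(3)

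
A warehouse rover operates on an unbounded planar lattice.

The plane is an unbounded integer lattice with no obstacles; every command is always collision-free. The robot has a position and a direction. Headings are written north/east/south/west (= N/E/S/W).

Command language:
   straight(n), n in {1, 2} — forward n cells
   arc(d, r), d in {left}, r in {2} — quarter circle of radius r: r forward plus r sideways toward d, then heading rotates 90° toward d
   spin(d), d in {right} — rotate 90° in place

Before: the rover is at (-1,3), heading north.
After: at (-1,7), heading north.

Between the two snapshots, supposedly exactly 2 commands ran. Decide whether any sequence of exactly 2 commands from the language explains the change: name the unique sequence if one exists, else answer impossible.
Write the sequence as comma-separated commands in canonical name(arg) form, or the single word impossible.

straight(2), straight(2)

key: still facing N at the end — nothing in the sequence rotates
t0: at (-1,3), heading north
1. straight(2) → at (-1,5), heading north
2. straight(2) → at (-1,7), heading north
uniquely the one of 16 2-step routes that fits.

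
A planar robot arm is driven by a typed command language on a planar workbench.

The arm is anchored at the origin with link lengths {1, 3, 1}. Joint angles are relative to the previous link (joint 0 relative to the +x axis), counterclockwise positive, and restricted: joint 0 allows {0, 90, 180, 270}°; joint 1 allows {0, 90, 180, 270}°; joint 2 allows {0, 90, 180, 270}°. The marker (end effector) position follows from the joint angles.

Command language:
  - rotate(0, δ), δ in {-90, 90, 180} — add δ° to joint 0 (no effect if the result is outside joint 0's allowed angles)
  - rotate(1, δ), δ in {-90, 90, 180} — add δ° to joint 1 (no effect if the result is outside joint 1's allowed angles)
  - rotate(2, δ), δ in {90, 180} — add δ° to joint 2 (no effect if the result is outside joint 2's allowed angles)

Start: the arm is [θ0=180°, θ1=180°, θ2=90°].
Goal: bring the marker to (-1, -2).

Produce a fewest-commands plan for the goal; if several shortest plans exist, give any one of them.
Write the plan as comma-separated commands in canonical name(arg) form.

start: [θ0=180°, θ1=180°, θ2=90°]
1. rotate(1, -90) → [θ0=180°, θ1=90°, θ2=90°]
2. rotate(2, 90) → [θ0=180°, θ1=90°, θ2=180°]
no 1-step plan works, so 2 is optimal.

rotate(1, -90), rotate(2, 90)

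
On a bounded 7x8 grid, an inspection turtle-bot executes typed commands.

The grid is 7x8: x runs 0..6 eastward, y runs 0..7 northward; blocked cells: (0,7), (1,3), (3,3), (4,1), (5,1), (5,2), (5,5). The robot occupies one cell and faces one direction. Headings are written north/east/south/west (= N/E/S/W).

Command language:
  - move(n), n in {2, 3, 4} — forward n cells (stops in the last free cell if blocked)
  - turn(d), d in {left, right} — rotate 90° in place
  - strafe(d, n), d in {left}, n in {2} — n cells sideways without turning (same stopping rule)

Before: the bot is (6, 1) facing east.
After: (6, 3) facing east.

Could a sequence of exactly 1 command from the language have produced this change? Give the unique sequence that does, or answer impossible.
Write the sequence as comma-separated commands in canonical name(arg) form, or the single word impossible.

strafe(left, 2)

key: still facing E — the one step turns nothing
start: (6, 1) facing east
t=1 strafe(left, 2) ⇒ (6, 3) facing east
all 6 alternatives checked — unique.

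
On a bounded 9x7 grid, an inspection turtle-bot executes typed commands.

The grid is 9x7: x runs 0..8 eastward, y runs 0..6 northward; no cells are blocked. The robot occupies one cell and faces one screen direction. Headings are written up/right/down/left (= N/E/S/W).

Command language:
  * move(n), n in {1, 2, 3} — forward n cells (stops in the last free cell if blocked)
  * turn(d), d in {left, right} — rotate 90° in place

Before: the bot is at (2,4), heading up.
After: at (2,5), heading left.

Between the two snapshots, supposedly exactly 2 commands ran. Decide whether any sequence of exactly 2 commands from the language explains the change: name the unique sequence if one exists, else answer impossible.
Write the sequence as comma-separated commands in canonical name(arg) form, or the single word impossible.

key: running turn(left) before move(1) would end elsewhere — order is forced
from: at (2,4), heading up
[1] after move(1): at (2,5), heading up
[2] after turn(left): at (2,5), heading left
all 25 alternatives checked — unique.

move(1), turn(left)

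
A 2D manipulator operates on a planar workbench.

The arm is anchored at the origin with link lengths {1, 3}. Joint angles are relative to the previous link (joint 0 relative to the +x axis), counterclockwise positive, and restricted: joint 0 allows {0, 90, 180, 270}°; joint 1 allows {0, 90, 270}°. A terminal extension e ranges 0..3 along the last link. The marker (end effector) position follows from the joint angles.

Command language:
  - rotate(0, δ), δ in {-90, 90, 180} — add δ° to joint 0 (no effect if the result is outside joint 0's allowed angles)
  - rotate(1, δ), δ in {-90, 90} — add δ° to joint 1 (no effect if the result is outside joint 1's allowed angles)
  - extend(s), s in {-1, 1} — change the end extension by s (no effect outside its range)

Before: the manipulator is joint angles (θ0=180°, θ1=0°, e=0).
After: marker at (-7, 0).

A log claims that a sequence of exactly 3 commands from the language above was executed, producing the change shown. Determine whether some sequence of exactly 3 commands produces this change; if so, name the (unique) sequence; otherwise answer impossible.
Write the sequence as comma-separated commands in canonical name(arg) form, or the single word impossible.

extend(1), extend(1), extend(1)

from: joint angles (θ0=180°, θ1=0°, e=0)
[1] after extend(1): joint angles (θ0=180°, θ1=0°, e=1)
[2] after extend(1): joint angles (θ0=180°, θ1=0°, e=2)
[3] after extend(1): joint angles (θ0=180°, θ1=0°, e=3)
no rival 3-sequence matches.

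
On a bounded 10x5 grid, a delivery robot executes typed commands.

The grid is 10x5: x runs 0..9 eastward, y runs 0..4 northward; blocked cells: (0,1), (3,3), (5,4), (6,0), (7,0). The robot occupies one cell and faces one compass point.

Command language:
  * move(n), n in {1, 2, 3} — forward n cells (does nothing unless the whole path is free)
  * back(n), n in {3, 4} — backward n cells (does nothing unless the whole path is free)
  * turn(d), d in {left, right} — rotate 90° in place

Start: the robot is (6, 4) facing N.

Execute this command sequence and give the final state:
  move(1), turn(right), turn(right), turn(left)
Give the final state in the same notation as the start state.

start: (6, 4) facing N
[1] after move(1): (6, 4) facing N
[2] after turn(right): (6, 4) facing E
[3] after turn(right): (6, 4) facing S
[4] after turn(left): (6, 4) facing E

(6, 4) facing E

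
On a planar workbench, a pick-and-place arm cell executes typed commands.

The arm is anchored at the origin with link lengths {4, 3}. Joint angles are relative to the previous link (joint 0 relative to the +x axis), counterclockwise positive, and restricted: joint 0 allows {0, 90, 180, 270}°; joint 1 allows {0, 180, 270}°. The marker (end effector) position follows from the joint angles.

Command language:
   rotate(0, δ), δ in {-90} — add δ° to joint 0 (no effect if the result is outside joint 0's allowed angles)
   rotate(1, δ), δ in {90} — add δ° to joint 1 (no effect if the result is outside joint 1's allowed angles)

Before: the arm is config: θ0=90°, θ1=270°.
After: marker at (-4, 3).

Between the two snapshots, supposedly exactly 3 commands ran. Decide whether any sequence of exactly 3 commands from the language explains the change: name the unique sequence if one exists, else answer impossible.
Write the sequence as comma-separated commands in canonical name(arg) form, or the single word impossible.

from: config: θ0=90°, θ1=270°
1. rotate(0, -90) → config: θ0=0°, θ1=270°
2. rotate(0, -90) → config: θ0=270°, θ1=270°
3. rotate(0, -90) → config: θ0=180°, θ1=270°
uniquely the one of 8 3-step routes that fits.

rotate(0, -90), rotate(0, -90), rotate(0, -90)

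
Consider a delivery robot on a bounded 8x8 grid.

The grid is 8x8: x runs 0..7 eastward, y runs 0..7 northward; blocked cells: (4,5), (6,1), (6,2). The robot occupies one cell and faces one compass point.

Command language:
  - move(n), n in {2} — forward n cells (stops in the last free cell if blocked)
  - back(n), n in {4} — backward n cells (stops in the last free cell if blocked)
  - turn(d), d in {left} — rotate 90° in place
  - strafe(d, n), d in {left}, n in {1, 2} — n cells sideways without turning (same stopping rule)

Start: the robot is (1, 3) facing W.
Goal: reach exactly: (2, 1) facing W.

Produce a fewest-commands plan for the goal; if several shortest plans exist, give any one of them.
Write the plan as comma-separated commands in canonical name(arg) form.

move(2), back(4), move(2), strafe(left, 2)

begin: (1, 3) facing W
t=1 move(2) ⇒ (0, 3) facing W
t=2 back(4) ⇒ (4, 3) facing W
t=3 move(2) ⇒ (2, 3) facing W
t=4 strafe(left, 2) ⇒ (2, 1) facing W
minimal: 4 command(s), checked below 4.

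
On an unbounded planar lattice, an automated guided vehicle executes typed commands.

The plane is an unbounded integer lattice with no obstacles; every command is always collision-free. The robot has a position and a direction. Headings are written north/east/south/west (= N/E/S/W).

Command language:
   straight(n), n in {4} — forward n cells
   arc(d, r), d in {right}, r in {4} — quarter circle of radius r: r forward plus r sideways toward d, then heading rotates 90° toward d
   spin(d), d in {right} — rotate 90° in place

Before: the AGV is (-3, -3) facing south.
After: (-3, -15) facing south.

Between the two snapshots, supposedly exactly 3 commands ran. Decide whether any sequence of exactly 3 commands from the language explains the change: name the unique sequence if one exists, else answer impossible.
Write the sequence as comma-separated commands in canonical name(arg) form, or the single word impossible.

straight(4), straight(4), straight(4)

key: heading stays S — no command in the sequence turns
start: (-3, -3) facing south
1. straight(4) → (-3, -7) facing south
2. straight(4) → (-3, -11) facing south
3. straight(4) → (-3, -15) facing south
uniquely the one of 27 3-step routes that fits.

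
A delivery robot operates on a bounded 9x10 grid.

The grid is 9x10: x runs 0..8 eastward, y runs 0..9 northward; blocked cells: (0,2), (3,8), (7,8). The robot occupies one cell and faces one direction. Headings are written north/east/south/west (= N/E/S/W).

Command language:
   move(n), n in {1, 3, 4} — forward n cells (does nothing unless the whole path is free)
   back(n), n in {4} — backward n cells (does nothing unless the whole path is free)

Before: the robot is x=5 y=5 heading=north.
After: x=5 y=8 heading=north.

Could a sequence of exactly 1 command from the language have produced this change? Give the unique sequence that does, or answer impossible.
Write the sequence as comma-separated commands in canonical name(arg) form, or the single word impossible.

move(3)

key: still facing N — the one step turns nothing
start: x=5 y=5 heading=north
step 1 (move(3)): x=5 y=8 heading=north
no rival 1-sequence matches.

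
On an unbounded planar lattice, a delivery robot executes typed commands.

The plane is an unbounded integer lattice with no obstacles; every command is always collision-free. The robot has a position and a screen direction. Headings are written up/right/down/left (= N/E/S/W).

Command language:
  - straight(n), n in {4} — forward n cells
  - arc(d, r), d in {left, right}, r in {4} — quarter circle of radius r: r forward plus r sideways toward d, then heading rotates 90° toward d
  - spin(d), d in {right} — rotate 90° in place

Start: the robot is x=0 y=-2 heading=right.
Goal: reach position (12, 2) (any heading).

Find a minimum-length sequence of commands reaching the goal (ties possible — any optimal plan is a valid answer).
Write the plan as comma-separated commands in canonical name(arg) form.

initial: x=0 y=-2 heading=right
[1] after straight(4): x=4 y=-2 heading=right
[2] after straight(4): x=8 y=-2 heading=right
[3] after arc(left, 4): x=12 y=2 heading=up
minimal: 3 command(s), checked below 3.

straight(4), straight(4), arc(left, 4)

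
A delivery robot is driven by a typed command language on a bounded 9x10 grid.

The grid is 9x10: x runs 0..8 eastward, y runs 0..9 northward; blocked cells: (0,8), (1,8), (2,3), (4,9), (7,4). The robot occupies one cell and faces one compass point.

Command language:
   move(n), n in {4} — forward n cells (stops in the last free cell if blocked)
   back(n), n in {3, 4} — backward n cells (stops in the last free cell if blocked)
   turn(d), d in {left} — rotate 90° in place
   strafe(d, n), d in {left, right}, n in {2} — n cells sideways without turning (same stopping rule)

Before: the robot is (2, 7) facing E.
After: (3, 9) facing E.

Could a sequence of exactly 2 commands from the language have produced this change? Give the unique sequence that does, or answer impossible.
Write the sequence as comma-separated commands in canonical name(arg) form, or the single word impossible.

strafe(left, 2), move(4)

key: move(4) is stopped early by the blocked cell at (4,9)
begin: (2, 7) facing E
1. strafe(left, 2) → (2, 9) facing E
2. move(4) → (3, 9) facing E
no rival 2-sequence matches.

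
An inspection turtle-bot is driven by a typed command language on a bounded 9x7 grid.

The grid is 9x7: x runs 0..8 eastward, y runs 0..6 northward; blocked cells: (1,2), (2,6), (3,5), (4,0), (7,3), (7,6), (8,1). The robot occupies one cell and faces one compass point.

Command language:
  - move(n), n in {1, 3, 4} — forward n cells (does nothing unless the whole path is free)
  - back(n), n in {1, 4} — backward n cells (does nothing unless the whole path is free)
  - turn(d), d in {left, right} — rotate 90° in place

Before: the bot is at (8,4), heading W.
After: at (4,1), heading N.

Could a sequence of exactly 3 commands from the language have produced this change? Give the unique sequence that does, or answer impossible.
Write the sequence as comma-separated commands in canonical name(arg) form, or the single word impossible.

impossible

no 3-step route produces this change.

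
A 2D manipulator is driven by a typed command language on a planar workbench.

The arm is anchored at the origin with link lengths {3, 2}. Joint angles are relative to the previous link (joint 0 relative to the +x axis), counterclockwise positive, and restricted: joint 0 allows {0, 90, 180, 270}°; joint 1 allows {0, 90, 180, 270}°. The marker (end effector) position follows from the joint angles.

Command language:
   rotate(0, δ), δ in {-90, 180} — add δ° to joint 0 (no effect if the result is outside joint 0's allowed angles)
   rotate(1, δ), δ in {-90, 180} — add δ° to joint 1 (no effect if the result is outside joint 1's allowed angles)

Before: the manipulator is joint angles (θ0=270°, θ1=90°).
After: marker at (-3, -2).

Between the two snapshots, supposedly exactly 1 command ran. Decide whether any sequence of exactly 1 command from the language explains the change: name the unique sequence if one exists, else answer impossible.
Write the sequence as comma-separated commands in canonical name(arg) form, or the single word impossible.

rotate(0, -90)

begin: joint angles (θ0=270°, θ1=90°)
1. rotate(0, -90) → joint angles (θ0=180°, θ1=90°)
no rival 1-sequence matches.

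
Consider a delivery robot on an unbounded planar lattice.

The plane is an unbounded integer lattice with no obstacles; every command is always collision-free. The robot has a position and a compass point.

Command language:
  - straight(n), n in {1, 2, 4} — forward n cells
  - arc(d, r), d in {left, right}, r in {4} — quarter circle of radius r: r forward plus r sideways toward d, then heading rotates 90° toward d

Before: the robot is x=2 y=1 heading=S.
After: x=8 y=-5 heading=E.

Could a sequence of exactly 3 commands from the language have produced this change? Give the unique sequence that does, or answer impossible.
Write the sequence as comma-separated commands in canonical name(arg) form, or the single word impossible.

straight(2), arc(left, 4), straight(2)

key: cell and facing (now E) both changed — the 3 commands mix motion and turning
begin: x=2 y=1 heading=S
1. straight(2) → x=2 y=-1 heading=S
2. arc(left, 4) → x=6 y=-5 heading=E
3. straight(2) → x=8 y=-5 heading=E
no rival 3-sequence matches.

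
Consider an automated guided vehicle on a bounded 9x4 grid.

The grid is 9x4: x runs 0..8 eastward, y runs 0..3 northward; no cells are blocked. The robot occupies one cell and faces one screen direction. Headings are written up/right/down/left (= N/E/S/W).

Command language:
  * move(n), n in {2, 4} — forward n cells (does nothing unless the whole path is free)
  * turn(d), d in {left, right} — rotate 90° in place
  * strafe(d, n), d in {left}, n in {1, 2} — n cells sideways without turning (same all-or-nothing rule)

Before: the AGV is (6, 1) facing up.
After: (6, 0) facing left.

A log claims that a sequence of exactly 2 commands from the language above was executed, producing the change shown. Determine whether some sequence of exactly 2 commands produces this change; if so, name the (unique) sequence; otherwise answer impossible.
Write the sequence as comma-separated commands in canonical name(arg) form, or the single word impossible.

key: cell and facing (now W) both changed — the 2 commands mix motion and turning
from: (6, 1) facing up
step 1 (turn(left)): (6, 1) facing left
step 2 (strafe(left, 1)): (6, 0) facing left
no rival 2-sequence matches.

turn(left), strafe(left, 1)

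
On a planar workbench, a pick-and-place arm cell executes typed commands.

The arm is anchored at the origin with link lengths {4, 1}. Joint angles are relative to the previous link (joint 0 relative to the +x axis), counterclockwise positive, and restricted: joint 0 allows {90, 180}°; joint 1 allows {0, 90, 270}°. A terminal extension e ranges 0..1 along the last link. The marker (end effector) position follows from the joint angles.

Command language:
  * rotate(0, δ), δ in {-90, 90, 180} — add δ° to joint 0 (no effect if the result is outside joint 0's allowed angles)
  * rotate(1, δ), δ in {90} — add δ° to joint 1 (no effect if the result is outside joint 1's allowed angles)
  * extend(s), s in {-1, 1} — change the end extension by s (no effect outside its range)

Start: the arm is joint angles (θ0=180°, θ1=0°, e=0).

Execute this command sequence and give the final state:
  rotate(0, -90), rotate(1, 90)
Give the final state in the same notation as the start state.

initial: joint angles (θ0=180°, θ1=0°, e=0)
[1] after rotate(0, -90): joint angles (θ0=90°, θ1=0°, e=0)
[2] after rotate(1, 90): joint angles (θ0=90°, θ1=90°, e=0)

joint angles (θ0=90°, θ1=90°, e=0)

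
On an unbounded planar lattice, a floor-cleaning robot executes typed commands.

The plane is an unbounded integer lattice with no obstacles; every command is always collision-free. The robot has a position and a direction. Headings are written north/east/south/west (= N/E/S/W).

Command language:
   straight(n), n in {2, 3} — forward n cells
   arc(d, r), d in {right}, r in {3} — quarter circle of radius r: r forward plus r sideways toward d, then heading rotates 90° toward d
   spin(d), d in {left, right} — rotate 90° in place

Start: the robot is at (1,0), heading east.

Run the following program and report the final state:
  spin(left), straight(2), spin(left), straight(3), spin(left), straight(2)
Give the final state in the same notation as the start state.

start: at (1,0), heading east
1. spin(left) → at (1,0), heading north
2. straight(2) → at (1,2), heading north
3. spin(left) → at (1,2), heading west
4. straight(3) → at (-2,2), heading west
5. spin(left) → at (-2,2), heading south
6. straight(2) → at (-2,0), heading south

at (-2,0), heading south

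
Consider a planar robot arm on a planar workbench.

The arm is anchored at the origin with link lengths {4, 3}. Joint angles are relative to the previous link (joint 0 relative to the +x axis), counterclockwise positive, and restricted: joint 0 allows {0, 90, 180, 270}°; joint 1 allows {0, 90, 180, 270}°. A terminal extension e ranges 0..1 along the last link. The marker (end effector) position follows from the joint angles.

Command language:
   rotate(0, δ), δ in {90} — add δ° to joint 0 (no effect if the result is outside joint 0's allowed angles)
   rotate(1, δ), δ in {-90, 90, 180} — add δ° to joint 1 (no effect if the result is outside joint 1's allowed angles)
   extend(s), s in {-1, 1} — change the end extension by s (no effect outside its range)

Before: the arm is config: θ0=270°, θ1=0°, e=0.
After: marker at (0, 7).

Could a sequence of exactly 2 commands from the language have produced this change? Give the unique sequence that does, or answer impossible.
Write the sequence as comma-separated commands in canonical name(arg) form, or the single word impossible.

initial: config: θ0=270°, θ1=0°, e=0
step 1 (rotate(0, 90)): config: θ0=0°, θ1=0°, e=0
step 2 (rotate(0, 90)): config: θ0=90°, θ1=0°, e=0
all 36 alternatives checked — unique.

rotate(0, 90), rotate(0, 90)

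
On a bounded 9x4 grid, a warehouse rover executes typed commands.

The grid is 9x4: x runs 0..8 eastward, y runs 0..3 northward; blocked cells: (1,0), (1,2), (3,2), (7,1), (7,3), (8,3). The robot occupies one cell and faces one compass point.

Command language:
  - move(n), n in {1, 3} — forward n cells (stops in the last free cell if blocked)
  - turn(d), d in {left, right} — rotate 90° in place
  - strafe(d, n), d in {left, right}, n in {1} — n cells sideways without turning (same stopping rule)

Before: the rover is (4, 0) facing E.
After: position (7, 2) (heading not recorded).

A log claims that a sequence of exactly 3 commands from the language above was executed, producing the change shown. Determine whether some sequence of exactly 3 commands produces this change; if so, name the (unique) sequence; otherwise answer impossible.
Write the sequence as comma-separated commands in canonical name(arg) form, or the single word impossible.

strafe(left, 1), strafe(left, 1), move(3)

key: order matters: swapping strafe(left, 1) and move(3) lands elsewhere
initial: (4, 0) facing E
t=1 strafe(left, 1) ⇒ (4, 1) facing E
t=2 strafe(left, 1) ⇒ (4, 2) facing E
t=3 move(3) ⇒ (7, 2) facing E
no rival 3-sequence matches.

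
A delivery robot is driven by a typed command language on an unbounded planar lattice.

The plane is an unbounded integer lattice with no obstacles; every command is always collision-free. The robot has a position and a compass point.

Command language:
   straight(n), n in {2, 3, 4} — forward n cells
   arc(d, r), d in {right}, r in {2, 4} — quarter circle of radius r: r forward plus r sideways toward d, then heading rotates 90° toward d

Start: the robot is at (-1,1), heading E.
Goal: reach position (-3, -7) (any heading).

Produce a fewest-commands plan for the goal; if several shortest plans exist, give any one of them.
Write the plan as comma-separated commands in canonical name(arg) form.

arc(right, 4), arc(right, 4), straight(2)

initial: at (-1,1), heading E
step 1 (arc(right, 4)): at (3,-3), heading S
step 2 (arc(right, 4)): at (-1,-7), heading W
step 3 (straight(2)): at (-3,-7), heading W
no 2-step plan works, so 3 is optimal.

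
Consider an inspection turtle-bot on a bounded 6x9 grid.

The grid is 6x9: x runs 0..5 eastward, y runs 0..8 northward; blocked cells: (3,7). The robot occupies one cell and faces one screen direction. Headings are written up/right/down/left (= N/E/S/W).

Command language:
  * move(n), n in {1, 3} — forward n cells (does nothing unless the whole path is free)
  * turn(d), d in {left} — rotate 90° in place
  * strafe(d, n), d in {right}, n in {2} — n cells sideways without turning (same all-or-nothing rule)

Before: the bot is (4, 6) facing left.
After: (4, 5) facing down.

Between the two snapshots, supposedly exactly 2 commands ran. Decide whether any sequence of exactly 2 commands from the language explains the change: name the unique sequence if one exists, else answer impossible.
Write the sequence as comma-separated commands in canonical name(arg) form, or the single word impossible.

turn(left), move(1)

key: position moved to (4,5) AND the heading swung to S — translation plus rotation needed
from: (4, 6) facing left
step 1 (turn(left)): (4, 6) facing down
step 2 (move(1)): (4, 5) facing down
all 16 alternatives checked — unique.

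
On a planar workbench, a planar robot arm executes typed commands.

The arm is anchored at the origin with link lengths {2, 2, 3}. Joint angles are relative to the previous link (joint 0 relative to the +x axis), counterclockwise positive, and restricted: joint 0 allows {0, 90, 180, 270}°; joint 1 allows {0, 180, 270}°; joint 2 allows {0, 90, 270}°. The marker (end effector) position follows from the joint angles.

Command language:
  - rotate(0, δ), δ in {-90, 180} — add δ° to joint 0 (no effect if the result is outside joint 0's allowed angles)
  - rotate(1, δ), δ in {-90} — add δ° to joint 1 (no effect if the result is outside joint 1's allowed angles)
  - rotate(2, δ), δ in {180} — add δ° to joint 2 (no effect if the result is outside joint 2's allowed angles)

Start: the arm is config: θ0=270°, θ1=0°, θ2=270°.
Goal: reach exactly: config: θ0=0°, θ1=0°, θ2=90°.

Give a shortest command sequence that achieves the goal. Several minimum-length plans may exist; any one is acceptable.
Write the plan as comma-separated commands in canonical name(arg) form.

initial: config: θ0=270°, θ1=0°, θ2=270°
step 1 (rotate(2, 180)): config: θ0=270°, θ1=0°, θ2=90°
step 2 (rotate(0, -90)): config: θ0=180°, θ1=0°, θ2=90°
step 3 (rotate(0, 180)): config: θ0=0°, θ1=0°, θ2=90°
shorter routes all fall short; 3 is best.

rotate(2, 180), rotate(0, -90), rotate(0, 180)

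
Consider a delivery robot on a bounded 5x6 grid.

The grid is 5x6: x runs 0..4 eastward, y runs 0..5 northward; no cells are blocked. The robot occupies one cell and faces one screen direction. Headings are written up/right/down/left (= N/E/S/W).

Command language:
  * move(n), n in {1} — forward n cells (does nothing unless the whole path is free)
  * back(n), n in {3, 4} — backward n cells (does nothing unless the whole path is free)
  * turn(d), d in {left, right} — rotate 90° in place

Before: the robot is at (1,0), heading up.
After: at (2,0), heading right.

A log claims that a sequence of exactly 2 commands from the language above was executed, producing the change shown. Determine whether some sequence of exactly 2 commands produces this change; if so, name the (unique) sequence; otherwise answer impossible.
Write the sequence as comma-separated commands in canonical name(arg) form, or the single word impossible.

key: cell and facing (now E) both changed — the 2 commands mix motion and turning
initial: at (1,0), heading up
[1] after turn(right): at (1,0), heading right
[2] after move(1): at (2,0), heading right
uniquely the one of 25 2-step routes that fits.

turn(right), move(1)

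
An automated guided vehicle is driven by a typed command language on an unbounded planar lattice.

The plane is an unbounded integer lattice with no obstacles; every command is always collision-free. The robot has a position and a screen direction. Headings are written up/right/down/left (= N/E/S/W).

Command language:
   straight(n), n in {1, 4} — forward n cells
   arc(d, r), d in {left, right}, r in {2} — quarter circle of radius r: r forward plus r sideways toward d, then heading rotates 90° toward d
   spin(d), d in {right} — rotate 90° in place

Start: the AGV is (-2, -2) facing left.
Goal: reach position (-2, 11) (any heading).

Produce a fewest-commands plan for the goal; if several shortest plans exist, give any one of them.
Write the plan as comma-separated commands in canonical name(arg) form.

initial: (-2, -2) facing left
1. arc(right, 2) → (-4, 0) facing up
2. straight(1) → (-4, 1) facing up
3. straight(4) → (-4, 5) facing up
4. straight(4) → (-4, 9) facing up
5. arc(right, 2) → (-2, 11) facing right
no 4-step plan works, so 5 is optimal.

arc(right, 2), straight(1), straight(4), straight(4), arc(right, 2)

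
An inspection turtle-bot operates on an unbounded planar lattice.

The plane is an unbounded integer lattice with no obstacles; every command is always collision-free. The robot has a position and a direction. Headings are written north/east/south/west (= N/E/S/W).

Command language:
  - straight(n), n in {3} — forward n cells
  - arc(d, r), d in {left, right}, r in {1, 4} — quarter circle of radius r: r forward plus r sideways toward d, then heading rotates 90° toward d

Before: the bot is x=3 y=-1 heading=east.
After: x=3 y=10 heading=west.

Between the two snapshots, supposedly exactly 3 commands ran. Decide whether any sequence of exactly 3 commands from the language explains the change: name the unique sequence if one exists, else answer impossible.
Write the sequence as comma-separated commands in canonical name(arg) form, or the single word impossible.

key: position moved to (3,10) AND the heading swung to W — translation plus rotation needed
initial: x=3 y=-1 heading=east
step 1 (arc(left, 4)): x=7 y=3 heading=north
step 2 (straight(3)): x=7 y=6 heading=north
step 3 (arc(left, 4)): x=3 y=10 heading=west
no rival 3-sequence matches.

arc(left, 4), straight(3), arc(left, 4)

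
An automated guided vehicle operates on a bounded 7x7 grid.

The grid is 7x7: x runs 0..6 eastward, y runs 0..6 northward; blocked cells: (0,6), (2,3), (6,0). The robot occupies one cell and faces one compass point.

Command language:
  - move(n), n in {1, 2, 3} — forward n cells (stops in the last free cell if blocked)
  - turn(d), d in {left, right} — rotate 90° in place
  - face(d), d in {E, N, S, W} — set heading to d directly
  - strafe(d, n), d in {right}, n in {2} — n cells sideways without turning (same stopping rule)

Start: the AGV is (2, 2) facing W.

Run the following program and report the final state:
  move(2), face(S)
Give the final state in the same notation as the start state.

(0, 2) facing S

t0: (2, 2) facing W
step 1 (move(2)): (0, 2) facing W
step 2 (face(S)): (0, 2) facing S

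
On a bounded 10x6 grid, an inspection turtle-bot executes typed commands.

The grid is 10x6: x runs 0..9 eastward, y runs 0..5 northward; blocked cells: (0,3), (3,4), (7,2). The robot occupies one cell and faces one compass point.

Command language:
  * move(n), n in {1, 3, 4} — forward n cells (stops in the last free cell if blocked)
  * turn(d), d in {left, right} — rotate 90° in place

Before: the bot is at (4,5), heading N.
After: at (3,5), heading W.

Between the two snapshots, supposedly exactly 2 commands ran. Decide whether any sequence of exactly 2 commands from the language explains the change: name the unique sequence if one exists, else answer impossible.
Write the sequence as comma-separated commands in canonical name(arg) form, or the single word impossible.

turn(left), move(1)

key: position moved to (3,5) AND the heading swung to W — translation plus rotation needed
from: at (4,5), heading N
1. turn(left) → at (4,5), heading W
2. move(1) → at (3,5), heading W
no other 2-command option fits: unique.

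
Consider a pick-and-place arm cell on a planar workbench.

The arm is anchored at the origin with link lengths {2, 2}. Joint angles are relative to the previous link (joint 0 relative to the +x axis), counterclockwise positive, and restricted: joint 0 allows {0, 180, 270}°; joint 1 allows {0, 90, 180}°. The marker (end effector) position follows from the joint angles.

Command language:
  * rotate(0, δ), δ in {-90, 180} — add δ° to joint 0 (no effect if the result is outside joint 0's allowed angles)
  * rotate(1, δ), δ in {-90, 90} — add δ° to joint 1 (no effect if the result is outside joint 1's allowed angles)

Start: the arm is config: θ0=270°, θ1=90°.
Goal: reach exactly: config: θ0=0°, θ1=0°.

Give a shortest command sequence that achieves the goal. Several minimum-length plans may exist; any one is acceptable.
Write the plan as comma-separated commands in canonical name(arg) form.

rotate(0, -90), rotate(0, 180), rotate(1, -90)

t0: config: θ0=270°, θ1=90°
t=1 rotate(0, -90) ⇒ config: θ0=180°, θ1=90°
t=2 rotate(0, 180) ⇒ config: θ0=0°, θ1=90°
t=3 rotate(1, -90) ⇒ config: θ0=0°, θ1=0°
no 2-step plan works, so 3 is optimal.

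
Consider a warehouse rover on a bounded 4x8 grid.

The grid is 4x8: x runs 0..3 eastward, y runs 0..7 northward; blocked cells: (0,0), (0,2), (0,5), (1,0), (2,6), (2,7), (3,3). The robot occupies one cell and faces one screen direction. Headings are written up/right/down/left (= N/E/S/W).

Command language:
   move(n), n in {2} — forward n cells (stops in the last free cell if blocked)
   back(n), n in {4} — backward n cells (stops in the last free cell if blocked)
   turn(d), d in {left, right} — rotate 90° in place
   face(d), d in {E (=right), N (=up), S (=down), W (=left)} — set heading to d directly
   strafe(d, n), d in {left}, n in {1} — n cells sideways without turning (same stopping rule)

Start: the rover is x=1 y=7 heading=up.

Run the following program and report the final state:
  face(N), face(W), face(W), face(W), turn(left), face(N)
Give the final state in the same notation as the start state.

from: x=1 y=7 heading=up
step 1 (face(N)): x=1 y=7 heading=up
step 2 (face(W)): x=1 y=7 heading=left
step 3 (face(W)): x=1 y=7 heading=left
step 4 (face(W)): x=1 y=7 heading=left
step 5 (turn(left)): x=1 y=7 heading=down
step 6 (face(N)): x=1 y=7 heading=up

x=1 y=7 heading=up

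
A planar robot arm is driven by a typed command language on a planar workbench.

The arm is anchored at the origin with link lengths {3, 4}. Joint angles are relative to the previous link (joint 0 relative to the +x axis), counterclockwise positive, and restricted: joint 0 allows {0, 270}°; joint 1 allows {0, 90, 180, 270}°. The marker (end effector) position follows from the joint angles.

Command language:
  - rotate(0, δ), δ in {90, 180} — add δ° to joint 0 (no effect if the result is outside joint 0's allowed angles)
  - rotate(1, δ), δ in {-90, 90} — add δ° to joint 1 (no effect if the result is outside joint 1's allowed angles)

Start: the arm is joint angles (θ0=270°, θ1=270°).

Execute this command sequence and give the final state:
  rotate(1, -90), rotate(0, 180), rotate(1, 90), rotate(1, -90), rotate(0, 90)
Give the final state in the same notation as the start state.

joint angles (θ0=0°, θ1=180°)

initial: joint angles (θ0=270°, θ1=270°)
t=1 rotate(1, -90) ⇒ joint angles (θ0=270°, θ1=180°)
t=2 rotate(0, 180) ⇒ joint angles (θ0=270°, θ1=180°)
t=3 rotate(1, 90) ⇒ joint angles (θ0=270°, θ1=270°)
t=4 rotate(1, -90) ⇒ joint angles (θ0=270°, θ1=180°)
t=5 rotate(0, 90) ⇒ joint angles (θ0=0°, θ1=180°)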